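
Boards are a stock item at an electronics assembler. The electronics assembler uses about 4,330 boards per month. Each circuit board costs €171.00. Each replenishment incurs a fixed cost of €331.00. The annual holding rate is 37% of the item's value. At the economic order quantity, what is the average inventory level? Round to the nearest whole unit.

Annual demand D = 4,330 × 12 = 51,960.
Holding cost H = 0.37 × €171.00 = €63.2700 per unit per year.
Q* = √(2DS/H) = √(2 × 51,960 × 331 / 63.27) ≈ 737.33.
Average inventory = Q*/2 ≈ 737.33 / 2 = 368.667.

Average inventory ≈ 369 boards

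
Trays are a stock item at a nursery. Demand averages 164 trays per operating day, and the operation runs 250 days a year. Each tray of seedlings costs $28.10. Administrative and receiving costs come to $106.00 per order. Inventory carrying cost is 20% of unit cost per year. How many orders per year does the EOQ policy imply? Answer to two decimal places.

N ≈ 32.97 orders per year

Annual demand D = 164 × 250 = 41,000.
Holding cost H = 0.20 × $28.10 = $5.6200 per unit per year.
EOQ = √(2DS/H) = √(2 × 41,000 × 106 / 5.62) ≈ 1243.63.
Orders per year = D / Q* = 41,000 / 1243.63 ≈ 32.968.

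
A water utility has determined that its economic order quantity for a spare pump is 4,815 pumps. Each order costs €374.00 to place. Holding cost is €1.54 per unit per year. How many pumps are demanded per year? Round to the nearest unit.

D ≈ 47,732 pumps per year

The basic EOQ model gives Q* = √(2DS/H); rearrange for the unknown.
From Q* = √(2DS/H): D = Q*²H / (2S) = 4,815² × 1.54 / (2 × 374) = 47732.228.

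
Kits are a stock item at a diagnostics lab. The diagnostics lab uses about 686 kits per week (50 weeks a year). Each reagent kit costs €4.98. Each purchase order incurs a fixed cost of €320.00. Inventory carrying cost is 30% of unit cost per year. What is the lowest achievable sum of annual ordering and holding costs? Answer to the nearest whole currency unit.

TC* ≈ €5,727

Annual demand D = 686 × 50 = 34,300.
Holding cost H = 0.30 × €4.98 = €1.4940 per unit per year.
The optimal lot size = √(2DS/H) = √(2 × 34,300 × 320 / 1.494) ≈ 3833.20.
At the optimum the two cost components are equal, so total cost = 2·(Q*/2)H = Q*·H.
Minimum total = √(2DSH) = √(2 × 34,300 × 320 × 1.494) ≈ 5726.804.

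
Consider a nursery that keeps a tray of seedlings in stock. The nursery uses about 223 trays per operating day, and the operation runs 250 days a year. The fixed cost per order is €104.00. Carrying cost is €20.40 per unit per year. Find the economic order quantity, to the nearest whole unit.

Q* ≈ 754 trays

Annual demand D = 223 × 250 = 55,750.
EOQ = √(2DS / H) = √(2 × 55,750 × 104 / 20.4).
= √(11,596,000 / 20.4) = √568,431.3725 ≈ 753.944.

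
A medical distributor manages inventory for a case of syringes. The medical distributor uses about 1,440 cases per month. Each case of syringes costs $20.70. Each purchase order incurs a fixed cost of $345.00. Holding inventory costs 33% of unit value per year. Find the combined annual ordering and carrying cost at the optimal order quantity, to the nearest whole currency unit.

Annual demand D = 1,440 × 12 = 17,280.
Holding cost H = 0.33 × $20.70 = $6.8310 per unit per year.
EOQ = √(2DS/H) = √(2 × 17,280 × 345 / 6.831) ≈ 1321.16.
At the optimum the two cost components are equal, so total cost = 2·(Q*/2)H = Q*·H.
Minimum total = √(2DSH) = √(2 × 17,280 × 345 × 6.831) ≈ 9024.820.

TC* ≈ $9,025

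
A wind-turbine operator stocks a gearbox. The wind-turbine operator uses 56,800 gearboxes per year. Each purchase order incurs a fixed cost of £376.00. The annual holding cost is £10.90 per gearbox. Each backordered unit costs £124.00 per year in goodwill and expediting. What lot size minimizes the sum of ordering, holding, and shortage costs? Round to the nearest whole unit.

Q* ≈ 2,065 gearboxes

With planned backorders, Q* = √(2DS/H) · √((H+B)/B).
√(2DS/H) = √(2 × 56,800 × 376 / 10.9) = 1979.565.
√((H+B)/B) = √((10.9+124)/124) = 1.0430.
Q* ≈ 2064.738.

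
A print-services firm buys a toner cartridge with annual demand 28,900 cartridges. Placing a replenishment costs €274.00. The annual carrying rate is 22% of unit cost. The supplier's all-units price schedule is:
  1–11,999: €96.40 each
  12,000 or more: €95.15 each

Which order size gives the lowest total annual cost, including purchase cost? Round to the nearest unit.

Q* ≈ 864 cartridges

Holding cost per unit per year at price C is H = 0.22·C.
Candidates are each tier's EOQ (if it falls in that tier) and each price-break quantity.
EOQ at €96.40 = 864.2 (feasible in tier 1): TC = 28,900×€96.40 + (28,900/864.2)×274 + (864.2/2)×0.22×€96.40 = €2,804,286.90.
EOQ at €95.15 = 869.8 < 12000, so use break Q=12000: TC = 28,900×€95.15 + (28,900/12000.0)×274 + (12000.0/2)×0.22×€95.15 = €2,876,092.88.
Lowest total cost is €2,804,286.90 at Q = 864.2.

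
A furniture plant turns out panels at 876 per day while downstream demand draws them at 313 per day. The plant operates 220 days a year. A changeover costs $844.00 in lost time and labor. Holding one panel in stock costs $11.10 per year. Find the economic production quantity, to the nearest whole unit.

Annual demand D = 313 × 220 = 68,860.
Production build-up factor (1 − d/p) = 1 − 313/876 = 0.6427.
Q* = √(2DS / (H(1 − d/p))) = √(2 × 68,860 × 844 / (11.1 × 0.6427)).
= √(116,235,680 / 7.1339) ≈ 4036.511.

Q* ≈ 4,037 panels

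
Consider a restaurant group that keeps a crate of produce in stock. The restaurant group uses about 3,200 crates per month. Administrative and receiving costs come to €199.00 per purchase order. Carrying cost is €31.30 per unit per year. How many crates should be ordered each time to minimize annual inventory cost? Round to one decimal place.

Q* ≈ 698.8 crates

Annual demand D = 3,200 × 12 = 38,400.
EOQ = √(2DS / H) = √(2 × 38,400 × 199 / 31.3).
= √(15,283,200 / 31.3) = √488,281.1502 ≈ 698.771.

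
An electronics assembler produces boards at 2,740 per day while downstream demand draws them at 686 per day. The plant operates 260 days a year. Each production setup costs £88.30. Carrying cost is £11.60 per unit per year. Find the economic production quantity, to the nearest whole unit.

Q* ≈ 1,903 boards

Annual demand D = 686 × 260 = 178,360.
Production build-up factor (1 − d/p) = 1 − 686/2,740 = 0.7496.
Q* = √(2DS / (H(1 − d/p))) = √(2 × 178,360 × 88.3 / (11.6 × 0.7496)).
= √(31,498,376 / 8.6958) ≈ 1903.225.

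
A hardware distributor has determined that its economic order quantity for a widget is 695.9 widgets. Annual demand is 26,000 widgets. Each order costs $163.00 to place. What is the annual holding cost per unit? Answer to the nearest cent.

Invert the EOQ relation Q*² = 2DS/H.
From Q* = √(2DS/H): H = 2DS / Q*² = 2 × 26,000 × 163 / 695.9² = 17.5024.

H ≈ $17.50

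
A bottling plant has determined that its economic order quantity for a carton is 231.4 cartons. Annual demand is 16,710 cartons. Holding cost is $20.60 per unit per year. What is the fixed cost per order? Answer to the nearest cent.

S ≈ $33.01

Invert the EOQ relation Q*² = 2DS/H.
From Q* = √(2DS/H): S = Q*²H / (2D) = 231.4² × 20.6 / (2 × 16,710) = 33.0056.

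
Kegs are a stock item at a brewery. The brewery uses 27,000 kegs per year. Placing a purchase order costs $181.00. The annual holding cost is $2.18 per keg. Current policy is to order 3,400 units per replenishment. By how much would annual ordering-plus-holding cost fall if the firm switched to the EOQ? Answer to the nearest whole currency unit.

Extra cost ≈ $527 per year

EOQ = √(2DS/H) = √(2 × 27,000 × 181 / 2.18) ≈ 2117.42.
Cost at Q* = (D/Q*)S + (Q*/2)H = √(2DSH) ≈ $4,615.99.
Cost at Q = 3,400: (27,000/3,400)×181 + (3,400/2)×2.18 = $1,437.35 + $3,706.00 = $5,143.35.
Excess = $5,143.35 − $4,615.99 = $527.37.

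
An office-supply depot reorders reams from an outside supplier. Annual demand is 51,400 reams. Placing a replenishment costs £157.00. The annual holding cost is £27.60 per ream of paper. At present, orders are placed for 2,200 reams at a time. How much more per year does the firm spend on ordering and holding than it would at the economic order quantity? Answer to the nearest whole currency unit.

Extra cost ≈ £12,922 per year

EOQ = √(2DS/H) = √(2 × 51,400 × 157 / 27.6) ≈ 764.70.
Cost at Q* = (D/Q*)S + (Q*/2)H = √(2DSH) ≈ £21,105.76.
Cost at Q = 2,200: (51,400/2,200)×157 + (2,200/2)×27.6 = £3,668.09 + £30,360.00 = £34,028.09.
Excess = £34,028.09 − £21,105.76 = £12,922.33.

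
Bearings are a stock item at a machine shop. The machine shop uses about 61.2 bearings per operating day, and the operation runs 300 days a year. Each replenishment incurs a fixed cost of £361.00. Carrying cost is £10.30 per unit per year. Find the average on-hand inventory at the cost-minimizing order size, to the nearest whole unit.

Annual demand D = 61.2 × 300 = 18,360.
EOQ = √(2DS/H) = √(2 × 18,360 × 361 / 10.3) ≈ 1134.45.
Average inventory = Q*/2 ≈ 1134.45 / 2 = 567.226.

Average inventory ≈ 567 bearings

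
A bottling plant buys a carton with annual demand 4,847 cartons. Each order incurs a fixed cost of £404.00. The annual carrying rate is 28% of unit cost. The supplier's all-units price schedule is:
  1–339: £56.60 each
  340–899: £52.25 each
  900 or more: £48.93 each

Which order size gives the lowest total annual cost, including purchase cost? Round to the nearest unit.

Holding cost per unit per year at price C is H = 0.28·C.
Candidates are each tier's EOQ (if it falls in that tier) and each price-break quantity.
Tier 1 (£56.60): EOQ = 497.1 exceeds tier's upper bound 339, so this tier is dominated.
EOQ at £52.25 = 517.4 (feasible in tier 2): TC = 4,847×£52.25 + (4,847/517.4)×404 + (517.4/2)×0.28×£52.25 = £260,825.20.
EOQ at £48.93 = 534.7 < 900, so use break Q=900: TC = 4,847×£48.93 + (4,847/900.0)×404 + (900.0/2)×0.28×£48.93 = £245,504.65.
Lowest total cost is £245,504.65 at Q = 900.0.

Q* ≈ 900 cartons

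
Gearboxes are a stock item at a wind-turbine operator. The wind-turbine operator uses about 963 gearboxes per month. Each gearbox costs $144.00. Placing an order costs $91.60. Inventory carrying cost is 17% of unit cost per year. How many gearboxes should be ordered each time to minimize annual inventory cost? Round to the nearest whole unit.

Q* ≈ 294 gearboxes

Annual demand D = 963 × 12 = 11,556.
Holding cost H = 0.17 × $144.00 = $24.4800 per unit per year.
EOQ = √(2DS / H) = √(2 × 11,556 × 91.6 / 24.48).
= √(2,117,059.2 / 24.48) = √86,481.1765 ≈ 294.077.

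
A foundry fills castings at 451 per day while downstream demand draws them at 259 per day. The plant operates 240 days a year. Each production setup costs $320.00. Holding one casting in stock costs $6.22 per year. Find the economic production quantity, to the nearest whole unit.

Annual demand D = 259 × 240 = 62,160.
Production build-up factor (1 − d/p) = 1 − 259/451 = 0.4257.
Q* = √(2DS / (H(1 − d/p))) = √(2 × 62,160 × 320 / (6.22 × 0.4257)).
= √(39,782,400 / 2.648) ≈ 3876.037.

Q* ≈ 3,876 castings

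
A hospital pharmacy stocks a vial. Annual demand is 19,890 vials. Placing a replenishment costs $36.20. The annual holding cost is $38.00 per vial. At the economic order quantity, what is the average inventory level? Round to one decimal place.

The optimal lot size = √(2DS/H) = √(2 × 19,890 × 36.2 / 38) ≈ 194.67.
Average inventory = Q*/2 ≈ 194.67 / 2 = 97.334.

Average inventory ≈ 97.3 vials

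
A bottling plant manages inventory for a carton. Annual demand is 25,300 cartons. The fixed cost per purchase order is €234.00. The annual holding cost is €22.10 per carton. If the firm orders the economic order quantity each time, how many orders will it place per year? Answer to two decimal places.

Q* = √(2DS/H) = √(2 × 25,300 × 234 / 22.1) ≈ 731.96.
Orders per year = D / Q* = 25,300 / 731.96 ≈ 34.565.

N ≈ 34.56 orders per year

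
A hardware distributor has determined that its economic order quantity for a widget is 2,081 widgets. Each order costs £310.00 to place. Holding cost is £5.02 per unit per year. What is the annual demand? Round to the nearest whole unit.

Invert the EOQ relation Q*² = 2DS/H.
From Q* = √(2DS/H): D = Q*²H / (2S) = 2,081² × 5.02 / (2 × 310) = 35063.575.

D ≈ 35,064 widgets per year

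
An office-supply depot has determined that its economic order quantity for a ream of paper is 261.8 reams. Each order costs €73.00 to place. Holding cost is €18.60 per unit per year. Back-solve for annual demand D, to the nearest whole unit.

The basic EOQ model gives Q* = √(2DS/H); rearrange for the unknown.
From Q* = √(2DS/H): D = Q*²H / (2S) = 261.8² × 18.6 / (2 × 73) = 8731.711.

D ≈ 8,732 reams per year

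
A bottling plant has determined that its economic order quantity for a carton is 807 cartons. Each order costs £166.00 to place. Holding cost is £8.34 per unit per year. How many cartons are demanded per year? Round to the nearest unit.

D ≈ 16,360 cartons per year

The basic EOQ model gives Q* = √(2DS/H); rearrange for the unknown.
From Q* = √(2DS/H): D = Q*²H / (2S) = 807² × 8.34 / (2 × 166) = 16359.689.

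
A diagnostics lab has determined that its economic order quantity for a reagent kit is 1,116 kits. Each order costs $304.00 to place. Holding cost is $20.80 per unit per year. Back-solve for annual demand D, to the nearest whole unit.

Invert the EOQ relation Q*² = 2DS/H.
From Q* = √(2DS/H): D = Q*²H / (2S) = 1,116² × 20.8 / (2 × 304) = 42607.705.

D ≈ 42,608 kits per year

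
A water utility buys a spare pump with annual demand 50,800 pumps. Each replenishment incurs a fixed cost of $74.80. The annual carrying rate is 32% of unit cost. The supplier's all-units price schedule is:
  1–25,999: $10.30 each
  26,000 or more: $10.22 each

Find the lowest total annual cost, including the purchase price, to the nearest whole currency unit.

Holding cost per unit per year at price C is H = 0.32·C.
Candidates are each tier's EOQ (if it falls in that tier) and each price-break quantity.
EOQ at $10.30 = 1518.5 (feasible in tier 1): TC = 50,800×$10.30 + (50,800/1518.5)×74.8 + (1518.5/2)×0.32×$10.30 = $528,244.85.
EOQ at $10.22 = 1524.4 < 26000, so use break Q=26000: TC = 50,800×$10.22 + (50,800/26000.0)×74.8 + (26000.0/2)×0.32×$10.22 = $561,837.35.
Lowest total cost among the candidates is at Q = 1518.5.

TC* ≈ $528,245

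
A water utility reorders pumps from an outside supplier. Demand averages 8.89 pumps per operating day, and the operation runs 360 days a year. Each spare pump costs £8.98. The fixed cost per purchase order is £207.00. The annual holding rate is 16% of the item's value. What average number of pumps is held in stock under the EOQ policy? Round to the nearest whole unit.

Annual demand D = 8.89 × 360 = 3,200.4.
Holding cost H = 0.16 × £8.98 = £1.4368 per unit per year.
The optimal lot size = √(2DS/H) = √(2 × 3,200.4 × 207 / 1.4368) ≈ 960.29.
Average inventory = Q*/2 ≈ 960.29 / 2 = 480.147.

Average inventory ≈ 480 pumps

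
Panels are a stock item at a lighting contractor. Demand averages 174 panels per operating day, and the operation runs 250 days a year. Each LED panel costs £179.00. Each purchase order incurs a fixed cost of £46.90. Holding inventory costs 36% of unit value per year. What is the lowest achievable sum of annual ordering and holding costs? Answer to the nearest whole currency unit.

TC* ≈ £16,215

Annual demand D = 174 × 250 = 43,500.
Holding cost H = 0.36 × £179.00 = £64.4400 per unit per year.
Q* = √(2DS/H) = √(2 × 43,500 × 46.9 / 64.44) ≈ 251.63.
At the optimum the two cost components are equal, so total cost = 2·(Q*/2)H = Q*·H.
Minimum total = √(2DSH) = √(2 × 43,500 × 46.9 × 64.44) ≈ 16215.256.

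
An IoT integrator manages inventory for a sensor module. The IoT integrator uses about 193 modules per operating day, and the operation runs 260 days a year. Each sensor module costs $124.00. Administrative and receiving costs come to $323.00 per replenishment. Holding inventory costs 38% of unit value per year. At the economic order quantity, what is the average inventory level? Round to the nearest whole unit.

Average inventory ≈ 415 modules

Annual demand D = 193 × 260 = 50,180.
Holding cost H = 0.38 × $124.00 = $47.1200 per unit per year.
The optimal lot size = √(2DS/H) = √(2 × 50,180 × 323 / 47.12) ≈ 829.43.
Average inventory = Q*/2 ≈ 829.43 / 2 = 414.714.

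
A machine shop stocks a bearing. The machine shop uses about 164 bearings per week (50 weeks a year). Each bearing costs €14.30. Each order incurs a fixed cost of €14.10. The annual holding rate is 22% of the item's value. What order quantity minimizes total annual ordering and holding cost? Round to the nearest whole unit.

Annual demand D = 164 × 50 = 8,200.
Holding cost H = 0.22 × €14.30 = €3.1460 per unit per year.
EOQ = √(2DS / H) = √(2 × 8,200 × 14.1 / 3.146).
= √(231,240 / 3.146) = √73,502.8608 ≈ 271.114.

Q* ≈ 271 bearings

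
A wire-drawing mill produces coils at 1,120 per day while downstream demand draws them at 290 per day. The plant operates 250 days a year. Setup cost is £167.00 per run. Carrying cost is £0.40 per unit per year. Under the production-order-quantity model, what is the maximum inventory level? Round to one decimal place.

Annual demand D = 290 × 250 = 72,500.
Production build-up factor (1 − d/p) = 1 − 290/1,120 = 0.7411.
Q* = √(2DS / (H(1 − d/p))) = √(2 × 72,500 × 167 / (0.4 × 0.7411)).
= √(24,215,000 / 0.2964) ≈ 9038.205.
Maximum inventory = Q*(1 − d/p) = 9038.205 × 0.7411 ≈ 6697.956.

I_max ≈ 6,698.0 coils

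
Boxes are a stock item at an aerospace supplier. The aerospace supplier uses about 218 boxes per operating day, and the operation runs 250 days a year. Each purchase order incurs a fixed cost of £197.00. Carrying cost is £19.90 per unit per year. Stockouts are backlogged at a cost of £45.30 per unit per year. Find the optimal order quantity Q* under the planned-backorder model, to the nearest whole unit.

Q* ≈ 1,246 boxes

Annual demand D = 218 × 250 = 54,500.
With planned backorders, Q* = √(2DS/H) · √((H+B)/B).
√(2DS/H) = √(2 × 54,500 × 197 / 19.9) = 1038.771.
√((H+B)/B) = √((19.9+45.3)/45.3) = 1.1997.
Q* ≈ 1246.219.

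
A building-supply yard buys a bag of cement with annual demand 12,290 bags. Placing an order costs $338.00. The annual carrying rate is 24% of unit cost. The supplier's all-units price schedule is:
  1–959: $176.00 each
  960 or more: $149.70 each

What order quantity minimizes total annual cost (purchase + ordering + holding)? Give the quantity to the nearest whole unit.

Holding cost per unit per year at price C is H = 0.24·C.
Evaluate total cost at each tier's feasible EOQ or, if the EOQ is below the tier, at the tier's minimum quantity.
EOQ at $176.00 = 443.5 (feasible in tier 1): TC = 12,290×$176.00 + (12,290/443.5)×338 + (443.5/2)×0.24×$176.00 = $2,181,773.17.
EOQ at $149.70 = 480.9 < 960, so use break Q=960: TC = 12,290×$149.70 + (12,290/960.0)×338 + (960.0/2)×0.24×$149.70 = $1,861,385.54.
Lowest total cost is $1,861,385.54 at Q = 960.0.

Q* ≈ 960 bags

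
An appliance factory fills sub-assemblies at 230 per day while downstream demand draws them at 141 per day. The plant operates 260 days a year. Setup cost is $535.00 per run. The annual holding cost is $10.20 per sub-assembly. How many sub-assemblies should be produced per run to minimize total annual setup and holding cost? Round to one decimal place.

Q* ≈ 3,152.5 sub-assemblies

Annual demand D = 141 × 260 = 36,660.
Production build-up factor (1 − d/p) = 1 − 141/230 = 0.3870.
Q* = √(2DS / (H(1 − d/p))) = √(2 × 36,660 × 535 / (10.2 × 0.3870)).
= √(39,226,200 / 3.947) ≈ 3152.513.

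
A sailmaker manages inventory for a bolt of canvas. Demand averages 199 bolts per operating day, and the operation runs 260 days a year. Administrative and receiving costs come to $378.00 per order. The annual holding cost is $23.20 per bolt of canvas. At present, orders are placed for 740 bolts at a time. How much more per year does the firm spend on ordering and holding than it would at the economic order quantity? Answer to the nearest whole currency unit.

Annual demand D = 199 × 260 = 51,740.
EOQ = √(2DS/H) = √(2 × 51,740 × 378 / 23.2) ≈ 1298.46.
Cost at Q* = (D/Q*)S + (Q*/2)H = √(2DSH) ≈ $30,124.38.
Cost at Q = 740: (51,740/740)×378 + (740/2)×23.2 = $26,429.35 + $8,584.00 = $35,013.35.
Excess = $35,013.35 − $30,124.38 = $4,888.97.

Extra cost ≈ $4,889 per year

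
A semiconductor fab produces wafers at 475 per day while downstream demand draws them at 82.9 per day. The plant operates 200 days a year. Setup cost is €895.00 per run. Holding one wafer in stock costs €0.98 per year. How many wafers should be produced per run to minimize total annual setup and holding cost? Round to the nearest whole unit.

Annual demand D = 82.9 × 200 = 16,580.
Production build-up factor (1 − d/p) = 1 − 82.9/475 = 0.8255.
Q* = √(2DS / (H(1 − d/p))) = √(2 × 16,580 × 895 / (0.98 × 0.8255)).
= √(29,678,200 / 0.809) ≈ 6056.952.

Q* ≈ 6,057 wafers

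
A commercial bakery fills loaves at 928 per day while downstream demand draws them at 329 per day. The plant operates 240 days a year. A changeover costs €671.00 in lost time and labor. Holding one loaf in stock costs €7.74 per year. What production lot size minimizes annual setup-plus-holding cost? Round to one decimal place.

Q* ≈ 4,605.4 loaves

Annual demand D = 329 × 240 = 78,960.
Production build-up factor (1 − d/p) = 1 − 329/928 = 0.6455.
Q* = √(2DS / (H(1 − d/p))) = √(2 × 78,960 × 671 / (7.74 × 0.6455)).
= √(105,964,320 / 4.996) ≈ 4605.427.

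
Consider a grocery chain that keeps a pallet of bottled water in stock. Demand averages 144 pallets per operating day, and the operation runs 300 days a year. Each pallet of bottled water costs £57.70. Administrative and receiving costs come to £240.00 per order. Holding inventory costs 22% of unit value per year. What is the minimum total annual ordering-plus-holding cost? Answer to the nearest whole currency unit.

Annual demand D = 144 × 300 = 43,200.
Holding cost H = 0.22 × £57.70 = £12.6940 per unit per year.
The optimal lot size = √(2DS/H) = √(2 × 43,200 × 240 / 12.694) ≈ 1278.10.
At Q*, ordering cost (D/Q*)S equals holding cost (Q*/2)H, each = √(DSH/2).
Minimum total = √(2DSH) = √(2 × 43,200 × 240 × 12.694) ≈ 16224.142.

TC* ≈ £16,224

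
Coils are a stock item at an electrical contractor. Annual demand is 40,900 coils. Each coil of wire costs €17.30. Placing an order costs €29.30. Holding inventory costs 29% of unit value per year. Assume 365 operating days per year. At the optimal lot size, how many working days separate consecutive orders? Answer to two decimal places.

T ≈ 6.17 days

Holding cost H = 0.29 × €17.30 = €5.0170 per unit per year.
Q* = √(2DS/H) = √(2 × 40,900 × 29.3 / 5.017) ≈ 691.18.
Cycle time = Q*/D × 365 = 691.18 / 40,900 × 365 ≈ 6.168 days.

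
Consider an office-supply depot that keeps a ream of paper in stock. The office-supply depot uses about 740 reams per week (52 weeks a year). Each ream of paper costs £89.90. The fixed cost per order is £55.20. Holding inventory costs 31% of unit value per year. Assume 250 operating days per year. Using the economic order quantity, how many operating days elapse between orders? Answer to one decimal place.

Annual demand D = 740 × 52 = 38,480.
Holding cost H = 0.31 × £89.90 = £27.8690 per unit per year.
Q* = √(2DS/H) = √(2 × 38,480 × 55.2 / 27.869) ≈ 390.43.
Cycle time = Q*/D × 250 = 390.43 / 38,480 × 250 ≈ 2.537 days.

T ≈ 2.5 days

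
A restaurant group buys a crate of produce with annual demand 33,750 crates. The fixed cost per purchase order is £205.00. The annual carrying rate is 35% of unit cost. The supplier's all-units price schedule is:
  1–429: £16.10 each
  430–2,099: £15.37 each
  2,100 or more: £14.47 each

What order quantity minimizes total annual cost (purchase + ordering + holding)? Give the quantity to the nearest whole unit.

Holding cost per unit per year at price C is H = 0.35·C.
Candidates are each tier's EOQ (if it falls in that tier) and each price-break quantity.
Tier 1 (£16.10): EOQ = 1567.0 exceeds tier's upper bound 429, so this tier is dominated.
EOQ at £15.37 = 1603.8 (feasible in tier 2): TC = 33,750×£15.37 + (33,750/1603.8)×205 + (1603.8/2)×0.35×£15.37 = £527,365.29.
EOQ at £14.47 = 1653.0 < 2100, so use break Q=2100: TC = 33,750×£14.47 + (33,750/2100.0)×205 + (2100.0/2)×0.35×£14.47 = £496,974.87.
Lowest total cost is £496,974.87 at Q = 2100.0.

Q* ≈ 2,100 crates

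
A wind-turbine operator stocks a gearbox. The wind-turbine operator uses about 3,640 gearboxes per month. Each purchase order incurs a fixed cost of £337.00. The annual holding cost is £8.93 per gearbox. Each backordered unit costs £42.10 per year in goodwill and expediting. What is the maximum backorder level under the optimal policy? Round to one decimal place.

S* ≈ 349.8 gearboxes

Annual demand D = 3,640 × 12 = 43,680.
With planned backorders, Q* = √(2DS/H) · √((H+B)/B).
√(2DS/H) = √(2 × 43,680 × 337 / 8.93) = 1815.706.
√((H+B)/B) = √((8.93+42.1)/42.1) = 1.1010.
Q* ≈ 1999.021.
S* = Q* · H/(H+B) = 1999.021 × 8.93/51.03 ≈ 349.819.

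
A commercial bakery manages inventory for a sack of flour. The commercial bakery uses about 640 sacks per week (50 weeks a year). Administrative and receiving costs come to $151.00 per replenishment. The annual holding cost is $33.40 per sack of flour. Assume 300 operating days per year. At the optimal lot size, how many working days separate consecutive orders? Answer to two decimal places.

Annual demand D = 640 × 50 = 32,000.
EOQ = √(2DS/H) = √(2 × 32,000 × 151 / 33.4) ≈ 537.90.
Cycle time = Q*/D × 300 = 537.90 / 32,000 × 300 ≈ 5.043 days.

T ≈ 5.04 days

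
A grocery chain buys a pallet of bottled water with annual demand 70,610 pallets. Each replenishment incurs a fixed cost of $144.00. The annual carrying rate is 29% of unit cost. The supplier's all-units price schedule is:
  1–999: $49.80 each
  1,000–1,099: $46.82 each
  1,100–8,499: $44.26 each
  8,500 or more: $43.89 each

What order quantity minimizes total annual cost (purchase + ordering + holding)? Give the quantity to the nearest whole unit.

Q* ≈ 1,259 pallets

Holding cost per unit per year at price C is H = 0.29·C.
Candidates are each tier's EOQ (if it falls in that tier) and each price-break quantity.
Tier 1 ($49.80): EOQ = 1186.6 exceeds tier's upper bound 999, so this tier is dominated.
Tier 2 ($46.82): EOQ = 1223.8 exceeds tier's upper bound 1099, so this tier is dominated.
EOQ at $44.26 = 1258.7 (feasible in tier 3): TC = 70,610×$44.26 + (70,610/1258.7)×144 + (1258.7/2)×0.29×$44.26 = $3,141,354.61.
EOQ at $43.89 = 1264.0 < 8500, so use break Q=8500: TC = 70,610×$43.89 + (70,610/8500.0)×144 + (8500.0/2)×0.29×$43.89 = $3,154,363.54.
Lowest total cost is $3,141,354.61 at Q = 1258.7.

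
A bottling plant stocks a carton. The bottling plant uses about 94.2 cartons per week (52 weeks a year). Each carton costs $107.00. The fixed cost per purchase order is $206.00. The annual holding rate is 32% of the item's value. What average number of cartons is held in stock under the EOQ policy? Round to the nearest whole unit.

Annual demand D = 94.2 × 52 = 4,898.4.
Holding cost H = 0.32 × $107.00 = $34.2400 per unit per year.
Q* = √(2DS/H) = √(2 × 4,898.4 × 206 / 34.24) ≈ 242.78.
Average inventory = Q*/2 ≈ 242.78 / 2 = 121.389.

Average inventory ≈ 121 cartons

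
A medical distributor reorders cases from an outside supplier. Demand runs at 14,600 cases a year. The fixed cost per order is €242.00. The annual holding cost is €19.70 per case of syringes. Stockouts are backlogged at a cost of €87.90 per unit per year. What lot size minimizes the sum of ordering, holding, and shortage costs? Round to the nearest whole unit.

With planned backorders, Q* = √(2DS/H) · √((H+B)/B).
√(2DS/H) = √(2 × 14,600 × 242 / 19.7) = 598.916.
√((H+B)/B) = √((19.7+87.9)/87.9) = 1.1064.
Q* ≈ 662.640.

Q* ≈ 663 cases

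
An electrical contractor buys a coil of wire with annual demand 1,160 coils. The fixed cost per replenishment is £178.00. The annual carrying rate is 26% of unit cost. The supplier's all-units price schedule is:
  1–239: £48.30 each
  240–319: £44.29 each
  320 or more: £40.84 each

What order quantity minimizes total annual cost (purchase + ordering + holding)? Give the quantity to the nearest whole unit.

Holding cost per unit per year at price C is H = 0.26·C.
Evaluate total cost at each tier's feasible EOQ or, if the EOQ is below the tier, at the tier's minimum quantity.
EOQ at £48.30 = 181.3 (feasible in tier 1): TC = 1,160×£48.30 + (1,160/181.3)×178 + (181.3/2)×0.26×£48.30 = £58,305.27.
EOQ at £44.29 = 189.4 < 240, so use break Q=240: TC = 1,160×£44.29 + (1,160/240.0)×178 + (240.0/2)×0.26×£44.29 = £53,618.58.
EOQ at £40.84 = 197.2 < 320, so use break Q=320: TC = 1,160×£40.84 + (1,160/320.0)×178 + (320.0/2)×0.26×£40.84 = £49,718.59.
Lowest total cost is £49,718.59 at Q = 320.0.

Q* ≈ 320 coils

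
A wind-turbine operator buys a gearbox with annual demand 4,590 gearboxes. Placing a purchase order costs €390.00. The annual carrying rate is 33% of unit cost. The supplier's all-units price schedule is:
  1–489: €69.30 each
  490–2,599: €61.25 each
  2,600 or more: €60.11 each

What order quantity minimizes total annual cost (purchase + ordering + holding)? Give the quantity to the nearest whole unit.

Q* ≈ 490 gearboxes

Holding cost per unit per year at price C is H = 0.33·C.
Candidates are each tier's EOQ (if it falls in that tier) and each price-break quantity.
EOQ at €69.30 = 395.7 (feasible in tier 1): TC = 4,590×€69.30 + (4,590/395.7)×390 + (395.7/2)×0.33×€69.30 = €327,135.51.
EOQ at €61.25 = 420.9 < 490, so use break Q=490: TC = 4,590×€61.25 + (4,590/490.0)×390 + (490.0/2)×0.33×€61.25 = €289,742.83.
EOQ at €60.11 = 424.8 < 2600, so use break Q=2600: TC = 4,590×€60.11 + (4,590/2600.0)×390 + (2600.0/2)×0.33×€60.11 = €302,380.59.
Lowest total cost is €289,742.83 at Q = 490.0.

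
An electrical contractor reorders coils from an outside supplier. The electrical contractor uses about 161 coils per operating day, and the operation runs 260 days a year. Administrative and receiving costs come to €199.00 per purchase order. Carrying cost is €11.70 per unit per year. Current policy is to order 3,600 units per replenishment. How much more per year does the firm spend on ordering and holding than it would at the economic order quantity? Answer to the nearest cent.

Extra cost ≈ €9,412.36 per year

Annual demand D = 161 × 260 = 41,860.
EOQ = √(2DS/H) = √(2 × 41,860 × 199 / 11.7) ≈ 1193.30.
Cost at Q* = (D/Q*)S + (Q*/2)H = √(2DSH) ≈ €13,961.56.
Cost at Q = 3,600: (41,860/3,600)×199 + (3,600/2)×11.7 = €2,313.93 + €21,060.00 = €23,373.93.
Excess = €23,373.93 − €13,961.56 = €9,412.36.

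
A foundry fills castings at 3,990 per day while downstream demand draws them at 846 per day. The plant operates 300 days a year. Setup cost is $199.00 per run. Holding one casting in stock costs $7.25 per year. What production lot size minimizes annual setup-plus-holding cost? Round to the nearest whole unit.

Q* ≈ 4,205 castings

Annual demand D = 846 × 300 = 253,800.
Production build-up factor (1 − d/p) = 1 − 846/3,990 = 0.7880.
Q* = √(2DS / (H(1 − d/p))) = √(2 × 253,800 × 199 / (7.25 × 0.7880)).
= √(101,012,400 / 5.7128) ≈ 4204.976.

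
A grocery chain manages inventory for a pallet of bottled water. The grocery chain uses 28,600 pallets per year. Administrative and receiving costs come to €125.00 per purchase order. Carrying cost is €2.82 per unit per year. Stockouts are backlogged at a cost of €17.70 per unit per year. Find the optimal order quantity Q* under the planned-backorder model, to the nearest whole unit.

Q* ≈ 1,714 pallets

With planned backorders, Q* = √(2DS/H) · √((H+B)/B).
√(2DS/H) = √(2 × 28,600 × 125 / 2.82) = 1592.313.
√((H+B)/B) = √((2.82+17.7)/17.7) = 1.0767.
Q* ≈ 1714.472.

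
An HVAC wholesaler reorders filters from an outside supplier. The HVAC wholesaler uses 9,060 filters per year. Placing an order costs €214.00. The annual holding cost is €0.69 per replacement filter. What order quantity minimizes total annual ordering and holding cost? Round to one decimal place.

Q* ≈ 2,370.6 filters

EOQ = √(2DS / H) = √(2 × 9,060 × 214 / 0.69).
= √(3,877,680 / 0.69) = √5,619,826.087 ≈ 2370.617.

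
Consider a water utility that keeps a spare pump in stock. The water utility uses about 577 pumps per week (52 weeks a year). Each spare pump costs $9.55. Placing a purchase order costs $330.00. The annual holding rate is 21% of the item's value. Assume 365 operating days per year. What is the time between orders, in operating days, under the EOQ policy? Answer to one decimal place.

Annual demand D = 577 × 52 = 30,004.
Holding cost H = 0.21 × $9.55 = $2.0055 per unit per year.
The optimal lot size = √(2DS/H) = √(2 × 30,004 × 330 / 2.0055) ≈ 3142.32.
Cycle time = Q*/D × 365 = 3142.32 / 30,004 × 365 ≈ 38.226 days.

T ≈ 38.2 days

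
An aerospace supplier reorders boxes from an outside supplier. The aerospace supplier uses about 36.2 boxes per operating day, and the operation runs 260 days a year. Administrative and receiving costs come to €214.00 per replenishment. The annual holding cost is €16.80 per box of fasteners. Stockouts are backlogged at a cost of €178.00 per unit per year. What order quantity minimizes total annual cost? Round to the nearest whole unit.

Annual demand D = 36.2 × 260 = 9,412.
With planned backorders, Q* = √(2DS/H) · √((H+B)/B).
√(2DS/H) = √(2 × 9,412 × 214 / 16.8) = 489.675.
√((H+B)/B) = √((16.8+178)/178) = 1.0461.
Q* ≈ 512.263.

Q* ≈ 512 boxes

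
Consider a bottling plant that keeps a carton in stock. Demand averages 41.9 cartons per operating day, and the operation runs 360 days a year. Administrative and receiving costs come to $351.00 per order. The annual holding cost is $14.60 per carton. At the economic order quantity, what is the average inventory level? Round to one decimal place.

Average inventory ≈ 425.8 cartons

Annual demand D = 41.9 × 360 = 15,084.
Q* = √(2DS/H) = √(2 × 15,084 × 351 / 14.6) ≈ 851.63.
Average inventory = Q*/2 ≈ 851.63 / 2 = 425.814.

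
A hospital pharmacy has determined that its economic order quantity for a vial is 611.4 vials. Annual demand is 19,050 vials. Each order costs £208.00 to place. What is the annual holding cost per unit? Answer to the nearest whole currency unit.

H ≈ £21

Invert the EOQ relation Q*² = 2DS/H.
From Q* = √(2DS/H): H = 2DS / Q*² = 2 × 19,050 × 208 / 611.4² = 21.2001.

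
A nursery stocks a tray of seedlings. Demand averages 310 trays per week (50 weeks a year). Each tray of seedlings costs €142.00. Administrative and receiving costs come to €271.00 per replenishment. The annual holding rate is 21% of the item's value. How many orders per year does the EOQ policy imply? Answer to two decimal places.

N ≈ 29.20 orders per year

Annual demand D = 310 × 50 = 15,500.
Holding cost H = 0.21 × €142.00 = €29.8200 per unit per year.
The optimal lot size = √(2DS/H) = √(2 × 15,500 × 271 / 29.82) ≈ 530.78.
Orders per year = D / Q* = 15,500 / 530.78 ≈ 29.202.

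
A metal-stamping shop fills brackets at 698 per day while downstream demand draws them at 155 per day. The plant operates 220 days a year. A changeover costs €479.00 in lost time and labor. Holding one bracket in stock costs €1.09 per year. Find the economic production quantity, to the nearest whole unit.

Q* ≈ 6,207 brackets

Annual demand D = 155 × 220 = 34,100.
Production build-up factor (1 − d/p) = 1 − 155/698 = 0.7779.
Q* = √(2DS / (H(1 − d/p))) = √(2 × 34,100 × 479 / (1.09 × 0.7779)).
= √(32,667,800 / 0.848) ≈ 6206.896.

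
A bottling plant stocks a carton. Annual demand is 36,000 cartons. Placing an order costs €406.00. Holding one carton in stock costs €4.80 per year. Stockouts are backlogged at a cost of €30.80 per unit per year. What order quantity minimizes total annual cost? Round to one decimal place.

With planned backorders, Q* = √(2DS/H) · √((H+B)/B).
√(2DS/H) = √(2 × 36,000 × 406 / 4.8) = 2467.793.
√((H+B)/B) = √((4.8+30.8)/30.8) = 1.0751.
Q* ≈ 2653.129.

Q* ≈ 2,653.1 cartons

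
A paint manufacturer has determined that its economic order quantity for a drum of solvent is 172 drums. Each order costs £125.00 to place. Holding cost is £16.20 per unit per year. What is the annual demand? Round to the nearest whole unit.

Invert the EOQ relation Q*² = 2DS/H.
From Q* = √(2DS/H): D = Q*²H / (2S) = 172² × 16.2 / (2 × 125) = 1917.043.

D ≈ 1,917 drums per year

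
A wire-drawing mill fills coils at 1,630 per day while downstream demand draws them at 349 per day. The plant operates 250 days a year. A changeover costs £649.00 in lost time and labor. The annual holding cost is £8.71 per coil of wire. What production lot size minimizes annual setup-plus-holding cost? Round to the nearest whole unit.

Annual demand D = 349 × 250 = 87,250.
Production build-up factor (1 − d/p) = 1 − 349/1,630 = 0.7859.
Q* = √(2DS / (H(1 − d/p))) = √(2 × 87,250 × 649 / (8.71 × 0.7859)).
= √(113,250,500 / 6.8451) ≈ 4067.525.

Q* ≈ 4,068 coils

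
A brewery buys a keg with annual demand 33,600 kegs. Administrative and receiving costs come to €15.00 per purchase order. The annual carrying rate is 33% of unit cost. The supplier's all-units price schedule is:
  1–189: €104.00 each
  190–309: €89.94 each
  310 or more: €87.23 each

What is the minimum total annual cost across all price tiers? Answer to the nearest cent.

Holding cost per unit per year at price C is H = 0.33·C.
Candidates are each tier's EOQ (if it falls in that tier) and each price-break quantity.
EOQ at €104.00 = 171.4 (feasible in tier 1): TC = 33,600×€104.00 + (33,600/171.4)×15 + (171.4/2)×0.33×€104.00 = €3,500,281.71.
EOQ at €89.94 = 184.3 < 190, so use break Q=190: TC = 33,600×€89.94 + (33,600/190.0)×15 + (190.0/2)×0.33×€89.94 = €3,027,456.25.
EOQ at €87.23 = 187.1 < 310, so use break Q=310: TC = 33,600×€87.23 + (33,600/310.0)×15 + (310.0/2)×0.33×€87.23 = €2,937,015.62.
Lowest total cost among the candidates is at Q = 310.0.

TC* ≈ €2,937,015.62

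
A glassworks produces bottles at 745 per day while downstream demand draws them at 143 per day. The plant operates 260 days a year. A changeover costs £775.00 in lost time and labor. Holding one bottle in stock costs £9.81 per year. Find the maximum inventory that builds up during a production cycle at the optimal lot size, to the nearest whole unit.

I_max ≈ 2,179 bottles

Annual demand D = 143 × 260 = 37,180.
Production build-up factor (1 − d/p) = 1 − 143/745 = 0.8081.
Q* = √(2DS / (H(1 − d/p))) = √(2 × 37,180 × 775 / (9.81 × 0.8081)).
= √(57,629,000 / 7.927) ≈ 2696.286.
Maximum inventory = Q*(1 − d/p) = 2696.286 × 0.8081 ≈ 2178.744.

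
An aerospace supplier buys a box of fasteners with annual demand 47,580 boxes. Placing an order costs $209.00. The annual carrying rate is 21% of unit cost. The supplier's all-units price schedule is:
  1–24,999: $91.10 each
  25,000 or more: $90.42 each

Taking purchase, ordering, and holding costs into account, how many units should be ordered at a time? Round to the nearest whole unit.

Holding cost per unit per year at price C is H = 0.21·C.
For each price level, check whether its EOQ is feasible; otherwise the best quantity at that price is the breakpoint.
EOQ at $91.10 = 1019.6 (feasible in tier 1): TC = 47,580×$91.10 + (47,580/1019.6)×209 + (1019.6/2)×0.21×$91.10 = $4,354,044.04.
EOQ at $90.42 = 1023.4 < 25000, so use break Q=25000: TC = 47,580×$90.42 + (47,580/25000.0)×209 + (25000.0/2)×0.21×$90.42 = $4,539,933.87.
Lowest total cost is $4,354,044.04 at Q = 1019.6.

Q* ≈ 1,020 boxes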